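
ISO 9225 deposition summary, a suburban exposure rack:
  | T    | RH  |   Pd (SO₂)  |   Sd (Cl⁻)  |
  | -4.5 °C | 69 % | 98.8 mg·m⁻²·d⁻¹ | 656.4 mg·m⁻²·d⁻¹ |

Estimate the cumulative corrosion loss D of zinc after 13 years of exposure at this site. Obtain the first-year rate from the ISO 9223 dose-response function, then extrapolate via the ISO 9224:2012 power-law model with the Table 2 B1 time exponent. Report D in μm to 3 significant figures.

D(13) = 17.5 μm

zinc: f(T) = +0.038·(T−10) [T≤10 °C] = -0.5510
  Pd branch = 0.0129·Pd^0.44·e^(0.046·RH+f) = 1.341 μm/a
  Cl⁻ term: 0.0175·656.4^0.57·exp(0.008·69+0.085·-4.5) = 0.8364
  r_corr = 1.341 + 0.8364 = 2.177 μm/a
Power-law: D(13) = r_corr · 13^0.813
  D(13) = 2.177 × 13^0.813 = 2.177 × 8.047 = 17.52 μm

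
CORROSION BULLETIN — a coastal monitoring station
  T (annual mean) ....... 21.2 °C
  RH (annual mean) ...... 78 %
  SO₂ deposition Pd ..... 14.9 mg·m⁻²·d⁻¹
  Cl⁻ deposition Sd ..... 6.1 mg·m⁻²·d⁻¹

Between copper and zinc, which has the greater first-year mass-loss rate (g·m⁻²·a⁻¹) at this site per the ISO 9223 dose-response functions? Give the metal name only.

copper: temperature factor f = -0.080·(11.2) = -0.8960
  sulphur-dioxide contribution → 0.4353 μm/a
  chloride contribution → 0.7824 μm/a
  ⇒ r_corr(copper) = 1.218 μm/a
  mass loss = 1.218 μm/a × 8.96 g/cm³ = 10.91 g·m⁻²·a⁻¹
zinc: f(T) = -0.071·(T−10) [T>10 °C] = -0.7952
  sulphur-dioxide contribution → 0.6913 μm/a
  chloride contribution → 0.555 μm/a
  ⇒ r_corr(zinc) = 1.246 μm/a
  mass loss = 1.246 μm/a × 7.14 g/cm³ = 8.899 g·m⁻²·a⁻¹
Ordering by g·m⁻²·a⁻¹: copper (10.9) > zinc (8.9)

copper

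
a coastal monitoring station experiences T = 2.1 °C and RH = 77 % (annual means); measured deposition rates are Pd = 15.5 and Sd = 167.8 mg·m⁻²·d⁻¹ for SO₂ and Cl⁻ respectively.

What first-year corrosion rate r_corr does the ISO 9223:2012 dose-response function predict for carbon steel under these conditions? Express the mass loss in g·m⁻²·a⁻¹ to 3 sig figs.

r_corr = 347 g·m⁻²·a⁻¹

carbon steel: T≤10 °C ⇒ hinge +0.150·(2.1−10) = -1.1850
  sulphur-dioxide contribution → 10.5 μm/a
  chloride contribution → 33.73 μm/a
  total first-year rate 44.23 μm/a
Convert to mass loss: 44.23 μm/a × 7.85 g/cm³ = 347.2 g·m⁻²·a⁻¹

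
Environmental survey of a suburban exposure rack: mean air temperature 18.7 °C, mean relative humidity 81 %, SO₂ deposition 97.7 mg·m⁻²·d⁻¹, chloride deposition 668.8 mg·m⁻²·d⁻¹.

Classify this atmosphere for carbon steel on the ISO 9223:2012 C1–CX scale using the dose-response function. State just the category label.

CX

carbon steel: temperature factor f = -0.054·(8.7) = -0.4698
  Pd branch = 1.77·Pd^0.52·e^(0.02·RH+f) = 60.57 μm/a
  Sd branch = 0.102·Sd^0.62·e^(0.033·RH+0.04·T) = 176.2 μm/a
  r_corr = 60.57 + 176.2 = 236.8 μm/a
237 μm/a falls in (200, 700] for carbon steel → category CX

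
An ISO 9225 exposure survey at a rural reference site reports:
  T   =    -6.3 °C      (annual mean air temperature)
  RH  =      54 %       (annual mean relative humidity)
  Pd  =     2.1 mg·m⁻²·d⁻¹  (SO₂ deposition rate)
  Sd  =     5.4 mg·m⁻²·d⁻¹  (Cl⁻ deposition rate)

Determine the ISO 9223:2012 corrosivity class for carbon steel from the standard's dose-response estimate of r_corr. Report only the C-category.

C2

carbon steel: T≤10 °C ⇒ hinge +0.150·(-6.3−10) = -2.4450
  SO₂ term: 1.77·2.1^0.52·exp(0.02·54-2.4450) = 0.6648
  Sd branch = 0.102·Sd^0.62·e^(0.033·RH+0.04·T) = 1.34 μm/a
  sum: 0.6648 + 1.34 → r_corr = 2.005 μm/a
2 μm/a falls in (1.3, 25] for carbon steel → category C2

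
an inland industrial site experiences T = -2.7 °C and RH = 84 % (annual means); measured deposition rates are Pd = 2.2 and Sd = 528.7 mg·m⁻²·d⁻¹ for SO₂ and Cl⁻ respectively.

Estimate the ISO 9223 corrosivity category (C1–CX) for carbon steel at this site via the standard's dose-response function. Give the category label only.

C4

carbon steel: T≤10 °C ⇒ hinge +0.150·(-2.7−10) = -1.9050
  sulphur-dioxide contribution → 2.13 μm/a
  chloride contribution → 71.44 μm/a
  total first-year rate 73.57 μm/a
73.6 μm/a falls in (50, 80] for carbon steel → category C4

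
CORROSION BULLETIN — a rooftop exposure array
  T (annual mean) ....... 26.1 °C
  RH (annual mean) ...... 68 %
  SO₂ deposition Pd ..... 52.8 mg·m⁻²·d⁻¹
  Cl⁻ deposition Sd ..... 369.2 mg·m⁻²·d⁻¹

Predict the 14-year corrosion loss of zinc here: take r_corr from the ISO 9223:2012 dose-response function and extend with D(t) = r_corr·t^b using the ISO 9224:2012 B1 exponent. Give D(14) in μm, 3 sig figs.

zinc: T>10 °C ⇒ hinge -0.071·(26.1−10) = -1.1431
  Pd branch = 0.0129·Pd^0.44·e^(0.046·RH+f) = 0.5377 μm/a
  Sd branch = 0.0175·Sd^0.57·e^(0.008·RH+0.085·T) = 8.056 μm/a
  r_corr = 0.5377 + 8.056 = 8.594 μm/a
Power-law: D(14) = r_corr · 14^0.813
  D(14) = 8.594 × 14^0.813 = 8.594 × 8.547 = 73.45 μm

D(14) = 73.4 μm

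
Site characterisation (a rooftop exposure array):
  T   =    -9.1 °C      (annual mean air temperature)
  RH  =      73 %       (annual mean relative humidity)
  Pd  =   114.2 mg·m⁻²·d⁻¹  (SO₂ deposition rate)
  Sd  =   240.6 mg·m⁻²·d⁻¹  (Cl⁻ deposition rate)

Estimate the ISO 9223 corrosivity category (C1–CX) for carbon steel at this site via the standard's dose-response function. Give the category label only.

C3

carbon steel: temperature factor f = +0.150·(-19.1) = -2.8650
  SO₂ term: 1.77·114.2^0.52·exp(0.02·73-2.8650) = 5.102
  Cl⁻ term: 0.102·240.6^0.62·exp(0.033·73+0.04·-9.1) = 23.61
  r_corr = 5.102 + 23.61 = 28.71 μm/a
ISO 9223 Table 2 (carbon steel): 25 < 28.7 ≤ 50 μm/a ⇒ C3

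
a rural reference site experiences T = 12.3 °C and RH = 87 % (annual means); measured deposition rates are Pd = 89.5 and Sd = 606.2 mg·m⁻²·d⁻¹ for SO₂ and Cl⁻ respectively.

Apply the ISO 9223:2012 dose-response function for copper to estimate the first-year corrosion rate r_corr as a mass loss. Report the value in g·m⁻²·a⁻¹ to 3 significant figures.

r_corr = 43.2 g·m⁻²·a⁻¹

copper: f(T) = -0.080·(T−10) [T>10 °C] = -0.1840
  sulphur-dioxide contribution → 2.405 μm/a
  chloride contribution → 2.421 μm/a
  ⇒ r_corr(copper) = 4.826 μm/a
Convert to mass loss: 4.826 μm/a × 8.96 g/cm³ = 43.24 g·m⁻²·a⁻¹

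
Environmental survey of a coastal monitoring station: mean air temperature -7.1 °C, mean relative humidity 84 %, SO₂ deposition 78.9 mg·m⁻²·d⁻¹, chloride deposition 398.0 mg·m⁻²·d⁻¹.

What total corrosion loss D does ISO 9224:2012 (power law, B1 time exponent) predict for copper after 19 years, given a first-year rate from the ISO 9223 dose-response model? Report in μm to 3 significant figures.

copper: temperature factor f = +0.126·(-17.1) = -2.1546
  Pd branch = 0.0053·Pd^0.26·e^(0.059·RH+f) = 0.2717 μm/a
  Sd branch = 0.01025·Sd^0.27·e^(0.036·RH+0.049·T) = 0.7497 μm/a
  sum: 0.2717 + 0.7497 → r_corr = 1.021 μm/a
Long-term exponent b (ISO 9224 Table 2, B1) = 0.667
  D(19) = 1.021 × 19^0.667 = 1.021 × 7.127 = 7.28 μm

D(19) = 7.28 μm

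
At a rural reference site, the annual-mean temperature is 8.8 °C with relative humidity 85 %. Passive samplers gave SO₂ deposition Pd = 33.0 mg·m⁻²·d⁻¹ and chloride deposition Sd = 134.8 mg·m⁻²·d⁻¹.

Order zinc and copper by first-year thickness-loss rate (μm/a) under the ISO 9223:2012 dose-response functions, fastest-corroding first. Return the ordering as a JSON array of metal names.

["zinc", "copper"]

zinc: f(T) = +0.038·(T−10) [T≤10 °C] = -0.0456
  sulphur-dioxide contribution → 2.864 μm/a
  chloride contribution → 1.194 μm/a
  total first-year rate 4.059 μm/a
copper: T≤10 °C ⇒ hinge +0.126·(8.8−10) = -0.1512
  sulphur-dioxide contribution → 1.704 μm/a
  chloride contribution → 1.265 μm/a
  total first-year rate 2.968 μm/a
Ordering by μm/a: zinc (4.06) > copper (2.97)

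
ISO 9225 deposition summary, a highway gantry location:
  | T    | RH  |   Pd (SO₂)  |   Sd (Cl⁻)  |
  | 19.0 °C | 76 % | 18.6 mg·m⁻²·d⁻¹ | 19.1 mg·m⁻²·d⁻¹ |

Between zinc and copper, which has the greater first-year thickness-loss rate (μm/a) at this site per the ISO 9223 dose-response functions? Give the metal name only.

zinc

zinc: T>10 °C ⇒ hinge -0.071·(19.0−10) = -0.6390
  sulphur-dioxide contribution → 0.8127 μm/a
  chloride contribution → 0.8683 μm/a
  ⇒ r_corr(zinc) = 1.681 μm/a
copper: f(T) = -0.080·(T−10) [T>10 °C] = -0.7200
  sulphur-dioxide contribution → 0.4887 μm/a
  chloride contribution → 0.8895 μm/a
  ⇒ r_corr(copper) = 1.378 μm/a
Ordering by μm/a: zinc (1.68) > copper (1.38)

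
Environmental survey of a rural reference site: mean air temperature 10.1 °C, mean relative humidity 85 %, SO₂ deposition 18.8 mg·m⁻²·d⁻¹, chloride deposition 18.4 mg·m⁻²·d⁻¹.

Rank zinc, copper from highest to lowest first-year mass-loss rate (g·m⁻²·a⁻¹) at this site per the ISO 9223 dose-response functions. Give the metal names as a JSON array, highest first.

zinc: T>10 °C ⇒ hinge -0.071·(10.1−10) = -0.0071
  SO₂ term: 0.0129·18.8^0.44·exp(0.046·85-0.0071) = 2.324
  Sd branch = 0.0175·Sd^0.57·e^(0.008·RH+0.085·T) = 0.4287 μm/a
  sum: 2.324 + 0.4287 → r_corr = 2.753 μm/a
  mass loss = 2.753 μm/a × 7.14 g/cm³ = 19.65 g·m⁻²·a⁻¹
copper: temperature factor f = -0.080·(0.1) = -0.0080
  SO₂ term: 0.0053·18.8^0.26·exp(0.059·85-0.0080) = 1.699
  Sd branch = 0.01025·Sd^0.27·e^(0.036·RH+0.049·T) = 0.7872 μm/a
  sum: 1.699 + 0.7872 → r_corr = 2.486 μm/a
  mass loss = 2.486 μm/a × 8.96 g/cm³ = 22.27 g·m⁻²·a⁻¹
Ordering by g·m⁻²·a⁻¹: copper (22.3) > zinc (19.7)

["copper", "zinc"]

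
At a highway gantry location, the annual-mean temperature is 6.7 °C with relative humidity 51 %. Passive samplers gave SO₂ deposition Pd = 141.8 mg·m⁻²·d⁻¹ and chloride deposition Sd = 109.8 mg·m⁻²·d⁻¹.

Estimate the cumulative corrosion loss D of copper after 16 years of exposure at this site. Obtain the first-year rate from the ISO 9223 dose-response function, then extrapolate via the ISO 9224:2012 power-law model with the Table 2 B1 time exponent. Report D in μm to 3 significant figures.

copper: temperature factor f = +0.126·(-3.3) = -0.4158
  Pd branch = 0.0053·Pd^0.26·e^(0.059·RH+f) = 0.257 μm/a
  Sd branch = 0.01025·Sd^0.27·e^(0.036·RH+0.049·T) = 0.3174 μm/a
  r_corr = 0.257 + 0.3174 = 0.5744 μm/a
Long-term exponent b (ISO 9224 Table 2, B1) = 0.667
  D(16) = 0.5744 × 16^0.667 = 0.5744 × 6.355 = 3.651 μm

D(16) = 3.65 μm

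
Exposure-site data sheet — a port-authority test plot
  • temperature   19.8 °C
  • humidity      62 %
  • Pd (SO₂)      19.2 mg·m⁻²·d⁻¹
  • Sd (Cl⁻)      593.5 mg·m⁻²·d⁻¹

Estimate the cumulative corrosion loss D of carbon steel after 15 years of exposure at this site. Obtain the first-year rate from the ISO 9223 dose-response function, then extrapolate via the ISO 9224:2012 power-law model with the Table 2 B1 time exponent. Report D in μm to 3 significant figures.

D(15) = 446 μm

carbon steel: temperature factor f = -0.054·(9.8) = -0.5292
  Pd branch = 1.77·Pd^0.52·e^(0.02·RH+f) = 16.75 μm/a
  Sd branch = 0.102·Sd^0.62·e^(0.033·RH+0.04·T) = 91.34 μm/a
  r_corr = 16.75 + 91.34 = 108.1 μm/a
ISO 9224: D(t) = r_corr · t^b with b = 0.523 (carbon steel, B1)
  D(15) = 108.1 × 15^0.523 = 108.1 × 4.122 = 445.5 μm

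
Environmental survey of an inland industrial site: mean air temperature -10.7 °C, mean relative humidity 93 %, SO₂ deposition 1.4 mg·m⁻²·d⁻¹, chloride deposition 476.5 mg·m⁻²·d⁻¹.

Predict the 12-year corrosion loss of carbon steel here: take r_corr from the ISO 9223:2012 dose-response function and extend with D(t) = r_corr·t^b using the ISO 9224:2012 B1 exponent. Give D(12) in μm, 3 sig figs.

D(12) = 242 μm

carbon steel: temperature factor f = +0.150·(-20.7) = -3.1050
  sulphur-dioxide contribution → 0.6071 μm/a
  chloride contribution → 65.46 μm/a
  ⇒ r_corr(carbon steel) = 66.07 μm/a
Power-law: D(12) = r_corr · 12^0.523
  D(12) = 66.07 × 12^0.523 = 66.07 × 3.668 = 242.3 μm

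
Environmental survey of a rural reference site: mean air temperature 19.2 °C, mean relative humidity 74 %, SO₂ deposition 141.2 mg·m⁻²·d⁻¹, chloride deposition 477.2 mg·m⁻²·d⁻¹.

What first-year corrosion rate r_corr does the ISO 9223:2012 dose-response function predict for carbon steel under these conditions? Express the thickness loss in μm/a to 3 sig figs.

r_corr = 178 μm/a

carbon steel: f(T) = -0.054·(T−10) [T>10 °C] = -0.4968
  Pd branch = 1.77·Pd^0.52·e^(0.02·RH+f) = 62.07 μm/a
  Cl⁻ term: 0.102·477.2^0.62·exp(0.033·74+0.04·19.2) = 115.7
  sum: 62.07 + 115.7 → r_corr = 177.8 μm/a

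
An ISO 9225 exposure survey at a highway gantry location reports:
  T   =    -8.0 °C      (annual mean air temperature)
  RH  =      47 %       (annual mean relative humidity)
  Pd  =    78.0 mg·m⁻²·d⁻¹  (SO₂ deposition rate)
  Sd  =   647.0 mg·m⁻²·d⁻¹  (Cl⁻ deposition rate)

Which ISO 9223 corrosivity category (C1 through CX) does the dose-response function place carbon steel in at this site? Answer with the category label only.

C2

carbon steel: temperature factor f = +0.150·(-18.0) = -2.7000
  sulphur-dioxide contribution → 2.934 μm/a
  chloride contribution → 19.32 μm/a
  total first-year rate 22.25 μm/a
ISO 9223 Table 2 (carbon steel): 1.3 < 22.3 ≤ 25 μm/a ⇒ C2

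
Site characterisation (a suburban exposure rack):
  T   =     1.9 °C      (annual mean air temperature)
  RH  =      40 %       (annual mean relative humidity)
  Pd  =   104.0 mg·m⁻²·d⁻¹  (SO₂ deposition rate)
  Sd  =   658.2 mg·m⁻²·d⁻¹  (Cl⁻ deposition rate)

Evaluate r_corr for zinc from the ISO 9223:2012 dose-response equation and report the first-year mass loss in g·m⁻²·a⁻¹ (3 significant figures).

r_corr = 11.5 g·m⁻²·a⁻¹

zinc: T≤10 °C ⇒ hinge +0.038·(1.9−10) = -0.3078
  Pd branch = 0.0129·Pd^0.44·e^(0.046·RH+f) = 0.4608 μm/a
  Sd branch = 0.0175·Sd^0.57·e^(0.008·RH+0.085·T) = 1.144 μm/a
  sum: 0.4608 + 1.144 → r_corr = 1.605 μm/a
Convert to mass loss: 1.605 μm/a × 7.14 g/cm³ = 11.46 g·m⁻²·a⁻¹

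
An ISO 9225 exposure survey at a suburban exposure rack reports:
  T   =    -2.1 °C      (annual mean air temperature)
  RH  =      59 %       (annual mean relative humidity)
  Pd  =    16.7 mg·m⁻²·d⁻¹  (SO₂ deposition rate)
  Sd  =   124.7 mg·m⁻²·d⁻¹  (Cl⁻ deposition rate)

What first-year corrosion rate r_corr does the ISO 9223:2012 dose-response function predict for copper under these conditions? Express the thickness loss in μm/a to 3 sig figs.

r_corr = 0.363 μm/a

copper: f(T) = +0.126·(T−10) [T≤10 °C] = -1.5246
  SO₂ term: 0.0053·16.7^0.26·exp(0.059·59-1.5246) = 0.07795
  Sd branch = 0.01025·Sd^0.27·e^(0.036·RH+0.049·T) = 0.2847 μm/a
  r_corr = 0.07795 + 0.2847 = 0.3626 μm/a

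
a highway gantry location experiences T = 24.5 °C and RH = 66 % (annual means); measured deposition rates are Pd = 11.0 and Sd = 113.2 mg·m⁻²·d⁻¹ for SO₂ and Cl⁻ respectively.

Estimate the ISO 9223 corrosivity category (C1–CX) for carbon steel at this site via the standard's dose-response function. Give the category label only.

carbon steel: T>10 °C ⇒ hinge -0.054·(24.5−10) = -0.7830
  sulphur-dioxide contribution → 10.54 μm/a
  chloride contribution → 45.03 μm/a
  total first-year rate 55.57 μm/a
ISO 9223 Table 2 (carbon steel): 50 < 55.6 ≤ 80 μm/a ⇒ C4

C4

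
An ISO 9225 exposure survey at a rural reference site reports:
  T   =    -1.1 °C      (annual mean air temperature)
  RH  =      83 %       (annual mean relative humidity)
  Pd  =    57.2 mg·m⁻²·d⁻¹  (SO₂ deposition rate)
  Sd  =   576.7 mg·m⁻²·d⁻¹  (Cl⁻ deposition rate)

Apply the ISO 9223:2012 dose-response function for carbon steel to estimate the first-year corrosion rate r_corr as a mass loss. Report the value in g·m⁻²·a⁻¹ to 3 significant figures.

carbon steel: temperature factor f = +0.150·(-11.1) = -1.6650
  sulphur-dioxide contribution → 14.44 μm/a
  chloride contribution → 77.77 μm/a
  total first-year rate 92.21 μm/a
Convert to mass loss: 92.21 μm/a × 7.85 g/cm³ = 723.9 g·m⁻²·a⁻¹

r_corr = 724 g·m⁻²·a⁻¹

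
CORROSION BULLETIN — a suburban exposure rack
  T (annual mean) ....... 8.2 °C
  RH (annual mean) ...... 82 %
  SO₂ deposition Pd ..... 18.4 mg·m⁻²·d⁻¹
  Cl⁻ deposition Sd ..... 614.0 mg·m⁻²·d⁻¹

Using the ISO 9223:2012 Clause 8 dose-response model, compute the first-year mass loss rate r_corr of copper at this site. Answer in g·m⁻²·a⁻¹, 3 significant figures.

copper: temperature factor f = +0.126·(-1.8) = -0.2268
  sulphur-dioxide contribution → 1.137 μm/a
  chloride contribution → 1.66 μm/a
  total first-year rate 2.797 μm/a
Convert to mass loss: 2.797 μm/a × 8.96 g/cm³ = 25.06 g·m⁻²·a⁻¹

r_corr = 25.1 g·m⁻²·a⁻¹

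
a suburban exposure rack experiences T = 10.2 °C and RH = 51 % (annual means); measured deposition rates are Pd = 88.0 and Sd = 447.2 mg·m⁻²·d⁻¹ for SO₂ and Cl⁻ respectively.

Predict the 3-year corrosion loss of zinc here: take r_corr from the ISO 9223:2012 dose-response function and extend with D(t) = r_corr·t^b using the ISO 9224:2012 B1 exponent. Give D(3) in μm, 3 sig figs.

zinc: T>10 °C ⇒ hinge -0.071·(10.2−10) = -0.0142
  sulphur-dioxide contribution → 0.9525 μm/a
  chloride contribution → 2.03 μm/a
  ⇒ r_corr(zinc) = 2.983 μm/a
ISO 9224: D(t) = r_corr · t^b with b = 0.813 (zinc, B1)
  D(3) = 2.983 × 3^0.813 = 2.983 × 2.443 = 7.286 μm

D(3) = 7.29 μm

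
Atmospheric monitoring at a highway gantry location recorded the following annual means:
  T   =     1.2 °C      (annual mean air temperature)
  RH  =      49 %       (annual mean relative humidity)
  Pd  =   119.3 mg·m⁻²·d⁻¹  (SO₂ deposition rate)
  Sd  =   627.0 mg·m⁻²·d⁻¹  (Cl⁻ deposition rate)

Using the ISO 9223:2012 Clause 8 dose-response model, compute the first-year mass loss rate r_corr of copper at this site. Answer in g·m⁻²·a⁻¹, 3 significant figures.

r_corr = 4.21 g·m⁻²·a⁻¹

copper: temperature factor f = +0.126·(-8.8) = -1.1088
  sulphur-dioxide contribution → 0.1092 μm/a
  chloride contribution → 0.3611 μm/a
  total first-year rate 0.4703 μm/a
Convert to mass loss: 0.4703 μm/a × 8.96 g/cm³ = 4.214 g·m⁻²·a⁻¹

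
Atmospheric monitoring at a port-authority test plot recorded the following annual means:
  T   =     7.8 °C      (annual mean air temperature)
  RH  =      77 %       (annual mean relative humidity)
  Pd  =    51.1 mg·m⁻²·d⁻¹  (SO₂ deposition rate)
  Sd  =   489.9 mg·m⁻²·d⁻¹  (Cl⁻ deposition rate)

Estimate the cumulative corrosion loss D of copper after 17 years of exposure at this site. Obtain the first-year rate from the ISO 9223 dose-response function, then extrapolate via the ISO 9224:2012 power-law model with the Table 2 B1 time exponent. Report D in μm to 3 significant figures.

D(17) = 15.4 μm

copper: temperature factor f = +0.126·(-2.2) = -0.2772
  Pd branch = 0.0053·Pd^0.26·e^(0.059·RH+f) = 1.05 μm/a
  Sd branch = 0.01025·Sd^0.27·e^(0.036·RH+0.049·T) = 1.279 μm/a
  sum: 1.05 + 1.279 → r_corr = 2.329 μm/a
ISO 9224: D(t) = r_corr · t^b with b = 0.667 (copper, B1)
  D(17) = 2.329 × 17^0.667 = 2.329 × 6.618 = 15.41 μm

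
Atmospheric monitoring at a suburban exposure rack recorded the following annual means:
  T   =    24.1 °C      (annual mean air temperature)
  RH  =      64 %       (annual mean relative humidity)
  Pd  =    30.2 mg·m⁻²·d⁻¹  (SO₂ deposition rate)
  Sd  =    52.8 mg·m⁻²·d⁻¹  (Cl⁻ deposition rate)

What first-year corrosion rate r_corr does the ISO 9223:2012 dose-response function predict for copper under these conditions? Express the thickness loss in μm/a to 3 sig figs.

copper: temperature factor f = -0.080·(14.1) = -1.1280
  sulphur-dioxide contribution → 0.1816 μm/a
  chloride contribution → 0.9757 μm/a
  ⇒ r_corr(copper) = 1.157 μm/a

r_corr = 1.16 μm/a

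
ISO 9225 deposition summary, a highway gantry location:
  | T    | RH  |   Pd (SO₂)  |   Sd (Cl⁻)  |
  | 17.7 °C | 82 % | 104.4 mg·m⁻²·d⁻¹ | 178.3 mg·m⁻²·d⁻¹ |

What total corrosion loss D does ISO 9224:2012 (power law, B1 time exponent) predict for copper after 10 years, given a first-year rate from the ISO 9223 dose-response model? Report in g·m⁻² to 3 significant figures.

copper: temperature factor f = -0.080·(7.7) = -0.6160
  Pd branch = 0.0053·Pd^0.26·e^(0.059·RH+f) = 1.21 μm/a
  Cl⁻ term: 0.01025·178.3^0.27·exp(0.036·82+0.049·17.7) = 1.893
  sum: 1.21 + 1.893 → r_corr = 3.103 μm/a
ISO 9224: D(t) = r_corr · t^b with b = 0.667 (copper, B1)
  D(10) = 3.103 × 10^0.667 = 3.103 × 4.645 = 14.41 μm
  Mass loss = 14.41 μm × 8.96 g/cm³ = 129.2 g·m⁻²

D(10) = 129 g·m⁻²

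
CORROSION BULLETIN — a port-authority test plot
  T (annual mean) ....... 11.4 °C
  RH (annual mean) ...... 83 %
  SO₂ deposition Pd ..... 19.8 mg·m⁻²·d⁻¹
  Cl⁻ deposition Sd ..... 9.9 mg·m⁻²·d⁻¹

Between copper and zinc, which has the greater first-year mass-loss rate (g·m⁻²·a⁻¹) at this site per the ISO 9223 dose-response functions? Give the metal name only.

copper: T>10 °C ⇒ hinge -0.080·(11.4−10) = -0.1120
  SO₂ term: 0.0053·19.8^0.26·exp(0.059·83-0.1120) = 1.379
  Cl⁻ term: 0.01025·9.9^0.27·exp(0.036·83+0.049·11.4) = 0.6604
  r_corr = 1.379 + 0.6604 = 2.039 μm/a
  mass loss = 2.039 μm/a × 8.96 g/cm³ = 18.27 g·m⁻²·a⁻¹
zinc: T>10 °C ⇒ hinge -0.071·(11.4−10) = -0.0994
  Pd branch = 0.0129·Pd^0.44·e^(0.046·RH+f) = 1.977 μm/a
  Sd branch = 0.0175·Sd^0.57·e^(0.008·RH+0.085·T) = 0.3309 μm/a
  r_corr = 1.977 + 0.3309 = 2.308 μm/a
  mass loss = 2.308 μm/a × 7.14 g/cm³ = 16.48 g·m⁻²·a⁻¹
Ordering by g·m⁻²·a⁻¹: copper (18.3) > zinc (16.5)

copper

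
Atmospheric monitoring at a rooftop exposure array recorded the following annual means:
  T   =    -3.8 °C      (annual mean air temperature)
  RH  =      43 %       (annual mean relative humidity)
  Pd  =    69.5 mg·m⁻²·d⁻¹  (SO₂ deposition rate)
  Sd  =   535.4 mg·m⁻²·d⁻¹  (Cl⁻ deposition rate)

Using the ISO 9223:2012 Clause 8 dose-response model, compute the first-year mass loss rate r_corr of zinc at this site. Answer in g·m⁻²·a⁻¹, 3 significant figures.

r_corr = 7.13 g·m⁻²·a⁻¹

zinc: temperature factor f = +0.038·(-13.8) = -0.5244
  SO₂ term: 0.0129·69.5^0.44·exp(0.046·43-0.5244) = 0.3567
  Sd branch = 0.0175·Sd^0.57·e^(0.008·RH+0.085·T) = 0.642 μm/a
  r_corr = 0.3567 + 0.642 = 0.9987 μm/a
Convert to mass loss: 0.9987 μm/a × 7.14 g/cm³ = 7.131 g·m⁻²·a⁻¹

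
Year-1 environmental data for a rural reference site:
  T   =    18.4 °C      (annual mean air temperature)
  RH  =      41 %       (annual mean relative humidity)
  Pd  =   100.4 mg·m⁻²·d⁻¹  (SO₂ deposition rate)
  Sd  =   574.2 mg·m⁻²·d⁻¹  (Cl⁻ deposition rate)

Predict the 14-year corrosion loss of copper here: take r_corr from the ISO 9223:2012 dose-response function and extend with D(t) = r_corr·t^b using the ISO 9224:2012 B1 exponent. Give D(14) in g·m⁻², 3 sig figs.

D(14) = 37.2 g·m⁻²

copper: f(T) = -0.080·(T−10) [T>10 °C] = -0.6720
  sulphur-dioxide contribution → 0.1008 μm/a
  chloride contribution → 0.6141 μm/a
  total first-year rate 0.7149 μm/a
Power-law: D(14) = r_corr · 14^0.667
  D(14) = 0.7149 × 14^0.667 = 0.7149 × 5.814 = 4.156 μm
  Mass loss = 4.156 μm × 8.96 g/cm³ = 37.24 g·m⁻²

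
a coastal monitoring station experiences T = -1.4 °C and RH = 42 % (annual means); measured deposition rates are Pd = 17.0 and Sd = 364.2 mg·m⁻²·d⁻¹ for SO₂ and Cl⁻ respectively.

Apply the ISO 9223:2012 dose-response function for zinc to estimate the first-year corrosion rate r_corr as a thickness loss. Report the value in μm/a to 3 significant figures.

zinc: T≤10 °C ⇒ hinge +0.038·(-1.4−10) = -0.4332
  sulphur-dioxide contribution → 0.2009 μm/a
  chloride contribution → 0.627 μm/a
  ⇒ r_corr(zinc) = 0.8278 μm/a

r_corr = 0.828 μm/a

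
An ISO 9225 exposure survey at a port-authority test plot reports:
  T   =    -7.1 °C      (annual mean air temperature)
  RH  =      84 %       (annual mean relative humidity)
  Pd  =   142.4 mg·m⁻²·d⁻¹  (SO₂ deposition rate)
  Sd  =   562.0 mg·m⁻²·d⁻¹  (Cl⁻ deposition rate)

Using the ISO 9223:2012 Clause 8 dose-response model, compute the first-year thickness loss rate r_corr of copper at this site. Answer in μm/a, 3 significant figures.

copper: T≤10 °C ⇒ hinge +0.126·(-7.1−10) = -2.1546
  Pd branch = 0.0053·Pd^0.26·e^(0.059·RH+f) = 0.3168 μm/a
  Sd branch = 0.01025·Sd^0.27·e^(0.036·RH+0.049·T) = 0.8229 μm/a
  sum: 0.3168 + 0.8229 → r_corr = 1.14 μm/a

r_corr = 1.14 μm/a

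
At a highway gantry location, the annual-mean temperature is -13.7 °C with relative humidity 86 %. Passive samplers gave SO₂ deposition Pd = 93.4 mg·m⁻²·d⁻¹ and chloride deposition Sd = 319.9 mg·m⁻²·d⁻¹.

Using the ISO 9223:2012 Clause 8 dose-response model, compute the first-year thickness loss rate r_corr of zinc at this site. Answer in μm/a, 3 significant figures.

r_corr = 2.31 μm/a

zinc: T≤10 °C ⇒ hinge +0.038·(-13.7−10) = -0.9006
  sulphur-dioxide contribution → 2.016 μm/a
  chloride contribution → 0.291 μm/a
  ⇒ r_corr(zinc) = 2.307 μm/a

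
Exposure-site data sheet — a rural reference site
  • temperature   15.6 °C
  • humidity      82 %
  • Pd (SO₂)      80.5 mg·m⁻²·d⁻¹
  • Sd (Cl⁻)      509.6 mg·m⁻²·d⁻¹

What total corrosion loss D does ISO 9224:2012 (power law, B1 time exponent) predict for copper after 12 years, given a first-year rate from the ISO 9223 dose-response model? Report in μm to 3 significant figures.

copper: temperature factor f = -0.080·(5.6) = -0.4480
  sulphur-dioxide contribution → 1.338 μm/a
  chloride contribution → 2.268 μm/a
  ⇒ r_corr(copper) = 3.606 μm/a
Power-law: D(12) = r_corr · 12^0.667
  D(12) = 3.606 × 12^0.667 = 3.606 × 5.246 = 18.92 μm

D(12) = 18.9 μm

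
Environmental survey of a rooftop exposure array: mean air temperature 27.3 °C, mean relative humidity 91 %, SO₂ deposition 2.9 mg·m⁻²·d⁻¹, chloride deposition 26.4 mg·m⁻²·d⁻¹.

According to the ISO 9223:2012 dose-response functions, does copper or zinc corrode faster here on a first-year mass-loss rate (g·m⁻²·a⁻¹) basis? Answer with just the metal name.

copper: T>10 °C ⇒ hinge -0.080·(27.3−10) = -1.3840
  sulphur-dioxide contribution → 0.376 μm/a
  chloride contribution → 2.502 μm/a
  ⇒ r_corr(copper) = 2.878 μm/a
  mass loss = 2.878 μm/a × 8.96 g/cm³ = 25.79 g·m⁻²·a⁻¹
zinc: T>10 °C ⇒ hinge -0.071·(27.3−10) = -1.2283
  sulphur-dioxide contribution → 0.3968 μm/a
  chloride contribution → 2.384 μm/a
  total first-year rate 2.781 μm/a
  mass loss = 2.781 μm/a × 7.14 g/cm³ = 19.85 g·m⁻²·a⁻¹
Ordering by g·m⁻²·a⁻¹: copper (25.8) > zinc (19.9)

copper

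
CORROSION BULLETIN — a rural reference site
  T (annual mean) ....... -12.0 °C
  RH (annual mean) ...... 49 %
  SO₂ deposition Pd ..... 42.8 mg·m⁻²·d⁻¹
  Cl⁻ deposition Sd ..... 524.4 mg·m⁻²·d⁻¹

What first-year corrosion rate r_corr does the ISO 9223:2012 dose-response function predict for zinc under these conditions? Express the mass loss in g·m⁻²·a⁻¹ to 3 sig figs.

zinc: f(T) = +0.038·(T−10) [T≤10 °C] = -0.8360
  SO₂ term: 0.0129·42.8^0.44·exp(0.046·49-0.8360) = 0.2781
  Cl⁻ term: 0.0175·524.4^0.57·exp(0.008·49+0.085·-12.0) = 0.3315
  r_corr = 0.2781 + 0.3315 = 0.6097 μm/a
Convert to mass loss: 0.6097 μm/a × 7.14 g/cm³ = 4.353 g·m⁻²·a⁻¹

r_corr = 4.35 g·m⁻²·a⁻¹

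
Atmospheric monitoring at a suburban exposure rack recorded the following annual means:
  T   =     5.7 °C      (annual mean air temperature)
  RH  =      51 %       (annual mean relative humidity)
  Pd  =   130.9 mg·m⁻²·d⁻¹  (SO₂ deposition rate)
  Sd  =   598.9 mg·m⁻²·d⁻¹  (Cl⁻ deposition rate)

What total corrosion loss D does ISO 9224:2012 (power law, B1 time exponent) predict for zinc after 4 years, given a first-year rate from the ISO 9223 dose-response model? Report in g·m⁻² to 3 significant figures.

D(4) = 57.6 g·m⁻²

zinc: T≤10 °C ⇒ hinge +0.038·(5.7−10) = -0.1634
  SO₂ term: 0.0129·130.9^0.44·exp(0.046·51-0.1634) = 0.9771
  Cl⁻ term: 0.0175·598.9^0.57·exp(0.008·51+0.085·5.7) = 1.636
  sum: 0.9771 + 1.636 → r_corr = 2.613 μm/a
Power-law: D(4) = r_corr · 4^0.813
  D(4) = 2.613 × 4^0.813 = 2.613 × 3.087 = 8.065 μm
  Mass loss = 8.065 μm × 7.14 g/cm³ = 57.58 g·m⁻²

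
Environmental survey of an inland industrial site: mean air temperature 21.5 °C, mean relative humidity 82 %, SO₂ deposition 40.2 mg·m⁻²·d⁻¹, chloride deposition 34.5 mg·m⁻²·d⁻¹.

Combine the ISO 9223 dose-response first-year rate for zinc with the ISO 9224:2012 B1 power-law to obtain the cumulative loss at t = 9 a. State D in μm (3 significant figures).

zinc: T>10 °C ⇒ hinge -0.071·(21.5−10) = -0.8165
  SO₂ term: 0.0129·40.2^0.44·exp(0.046·82-0.8165) = 1.259
  Sd branch = 0.0175·Sd^0.57·e^(0.008·RH+0.085·T) = 1.578 μm/a
  r_corr = 1.259 + 1.578 = 2.837 μm/a
Long-term exponent b (ISO 9224 Table 2, B1) = 0.813
  D(9) = 2.837 × 9^0.813 = 2.837 × 5.968 = 16.93 μm

D(9) = 16.9 μm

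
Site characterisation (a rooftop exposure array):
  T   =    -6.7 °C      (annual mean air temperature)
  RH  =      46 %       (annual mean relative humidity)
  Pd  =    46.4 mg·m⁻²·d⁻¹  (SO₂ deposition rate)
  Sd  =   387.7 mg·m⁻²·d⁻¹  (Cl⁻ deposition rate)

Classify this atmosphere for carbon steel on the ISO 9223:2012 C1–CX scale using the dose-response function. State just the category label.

C2

carbon steel: T≤10 °C ⇒ hinge +0.150·(-6.7−10) = -2.5050
  SO₂ term: 1.77·46.4^0.52·exp(0.02·46-2.5050) = 2.668
  Cl⁻ term: 0.102·387.7^0.62·exp(0.033·46+0.04·-6.7) = 14.33
  r_corr = 2.668 + 14.33 = 17 μm/a
17 μm/a falls in (1.3, 25] for carbon steel → category C2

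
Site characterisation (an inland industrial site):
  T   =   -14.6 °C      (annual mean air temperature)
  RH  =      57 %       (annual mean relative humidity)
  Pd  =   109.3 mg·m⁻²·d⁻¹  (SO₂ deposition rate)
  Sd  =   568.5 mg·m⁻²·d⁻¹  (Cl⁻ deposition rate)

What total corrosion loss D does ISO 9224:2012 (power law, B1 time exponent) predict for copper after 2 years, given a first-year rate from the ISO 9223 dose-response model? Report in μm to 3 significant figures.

D(2) = 0.380 μm

copper: f(T) = +0.126·(T−10) [T≤10 °C] = -3.0996
  sulphur-dioxide contribution → 0.02337 μm/a
  chloride contribution → 0.2163 μm/a
  total first-year rate 0.2396 μm/a
Long-term exponent b (ISO 9224 Table 2, B1) = 0.667
  D(2) = 0.2396 × 2^0.667 = 0.2396 × 1.588 = 0.3805 μm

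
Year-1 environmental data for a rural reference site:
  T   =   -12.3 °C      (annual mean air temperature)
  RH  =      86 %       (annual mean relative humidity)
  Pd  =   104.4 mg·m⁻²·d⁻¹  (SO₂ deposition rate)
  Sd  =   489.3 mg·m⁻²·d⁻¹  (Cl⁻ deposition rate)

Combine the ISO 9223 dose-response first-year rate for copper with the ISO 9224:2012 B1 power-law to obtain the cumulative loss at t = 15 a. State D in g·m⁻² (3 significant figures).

copper: f(T) = +0.126·(T−10) [T≤10 °C] = -2.8098
  Pd branch = 0.0053·Pd^0.26·e^(0.059·RH+f) = 0.1708 μm/a
  Sd branch = 0.01025·Sd^0.27·e^(0.036·RH+0.049·T) = 0.6603 μm/a
  sum: 0.1708 + 0.6603 → r_corr = 0.8311 μm/a
Long-term exponent b (ISO 9224 Table 2, B1) = 0.667
  D(15) = 0.8311 × 15^0.667 = 0.8311 × 6.088 = 5.059 μm
  Mass loss = 5.059 μm × 8.96 g/cm³ = 45.33 g·m⁻²

D(15) = 45.3 g·m⁻²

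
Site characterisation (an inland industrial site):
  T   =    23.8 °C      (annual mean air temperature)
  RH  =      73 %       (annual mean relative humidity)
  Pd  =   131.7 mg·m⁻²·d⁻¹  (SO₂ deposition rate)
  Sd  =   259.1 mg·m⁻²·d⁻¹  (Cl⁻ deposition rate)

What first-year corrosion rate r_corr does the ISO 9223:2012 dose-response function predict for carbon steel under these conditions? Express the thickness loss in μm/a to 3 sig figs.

carbon steel: temperature factor f = -0.054·(13.8) = -0.7452
  Pd branch = 1.77·Pd^0.52·e^(0.02·RH+f) = 45.77 μm/a
  Sd branch = 0.102·Sd^0.62·e^(0.033·RH+0.04·T) = 92.18 μm/a
  sum: 45.77 + 92.18 → r_corr = 137.9 μm/a

r_corr = 138 μm/a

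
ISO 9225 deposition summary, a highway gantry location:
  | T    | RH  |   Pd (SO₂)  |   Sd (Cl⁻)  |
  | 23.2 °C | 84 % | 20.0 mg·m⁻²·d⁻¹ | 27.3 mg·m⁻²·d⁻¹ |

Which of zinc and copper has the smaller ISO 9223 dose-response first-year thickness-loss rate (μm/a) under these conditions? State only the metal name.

copper

zinc: temperature factor f = -0.071·(13.2) = -0.9372
  SO₂ term: 0.0129·20.0^0.44·exp(0.046·84-0.9372) = 0.8998
  Sd branch = 0.0175·Sd^0.57·e^(0.008·RH+0.085·T) = 1.622 μm/a
  sum: 0.8998 + 1.622 → r_corr = 2.521 μm/a
copper: T>10 °C ⇒ hinge -0.080·(23.2−10) = -1.0560
  SO₂ term: 0.0053·20.0^0.26·exp(0.059·84-1.0560) = 0.5705
  Sd branch = 0.01025·Sd^0.27·e^(0.036·RH+0.049·T) = 1.605 μm/a
  r_corr = 0.5705 + 1.605 = 2.176 μm/a
Ordering by μm/a: zinc (2.52) > copper (2.18)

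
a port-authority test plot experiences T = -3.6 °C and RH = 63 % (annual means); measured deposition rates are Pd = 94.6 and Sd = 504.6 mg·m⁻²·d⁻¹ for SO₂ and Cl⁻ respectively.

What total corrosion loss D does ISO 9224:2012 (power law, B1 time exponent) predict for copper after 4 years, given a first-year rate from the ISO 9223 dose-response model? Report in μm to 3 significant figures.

copper: temperature factor f = +0.126·(-13.6) = -1.7136
  SO₂ term: 0.0053·94.6^0.26·exp(0.059·63-1.7136) = 0.1283
  Cl⁻ term: 0.01025·504.6^0.27·exp(0.036·63+0.049·-3.6) = 0.4455
  sum: 0.1283 + 0.4455 → r_corr = 0.5738 μm/a
ISO 9224: D(t) = r_corr · t^b with b = 0.667 (copper, B1)
  D(4) = 0.5738 × 4^0.667 = 0.5738 × 2.521 = 1.447 μm

D(4) = 1.45 μm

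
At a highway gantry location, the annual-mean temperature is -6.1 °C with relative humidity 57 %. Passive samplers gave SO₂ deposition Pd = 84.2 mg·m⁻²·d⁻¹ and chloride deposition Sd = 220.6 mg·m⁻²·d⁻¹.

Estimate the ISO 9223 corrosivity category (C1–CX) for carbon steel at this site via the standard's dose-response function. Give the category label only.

C2

carbon steel: temperature factor f = +0.150·(-16.1) = -2.4150
  Pd branch = 1.77·Pd^0.52·e^(0.02·RH+f) = 4.959 μm/a
  Cl⁻ term: 0.102·220.6^0.62·exp(0.033·57+0.04·-6.1) = 14.88
  r_corr = 4.959 + 14.88 = 19.84 μm/a
Category bounds: 1.3…25 μm/a bracket r_corr ⇒ C2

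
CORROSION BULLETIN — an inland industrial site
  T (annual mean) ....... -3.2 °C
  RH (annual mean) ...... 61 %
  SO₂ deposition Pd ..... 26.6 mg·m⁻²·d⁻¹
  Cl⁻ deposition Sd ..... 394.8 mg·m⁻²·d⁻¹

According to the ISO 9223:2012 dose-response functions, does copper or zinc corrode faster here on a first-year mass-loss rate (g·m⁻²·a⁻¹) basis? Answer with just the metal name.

copper: T≤10 °C ⇒ hinge +0.126·(-3.2−10) = -1.6632
  sulphur-dioxide contribution → 0.08619 μm/a
  chloride contribution → 0.3957 μm/a
  ⇒ r_corr(copper) = 0.4819 μm/a
  mass loss = 0.4819 μm/a × 8.96 g/cm³ = 4.318 g·m⁻²·a⁻¹
zinc: temperature factor f = +0.038·(-13.2) = -0.5016
  sulphur-dioxide contribution → 0.5474 μm/a
  chloride contribution → 0.6558 μm/a
  total first-year rate 1.203 μm/a
  mass loss = 1.203 μm/a × 7.14 g/cm³ = 8.591 g·m⁻²·a⁻¹
Ordering by g·m⁻²·a⁻¹: zinc (8.59) > copper (4.32)

zinc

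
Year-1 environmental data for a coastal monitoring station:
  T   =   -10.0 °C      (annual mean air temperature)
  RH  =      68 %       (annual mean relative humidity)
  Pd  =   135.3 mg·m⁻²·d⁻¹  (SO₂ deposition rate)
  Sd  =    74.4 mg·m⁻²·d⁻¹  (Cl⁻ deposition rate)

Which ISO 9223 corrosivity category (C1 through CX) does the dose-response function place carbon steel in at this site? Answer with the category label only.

carbon steel: temperature factor f = +0.150·(-20.0) = -3.0000
  SO₂ term: 1.77·135.3^0.52·exp(0.02·68-3.0000) = 4.406
  Cl⁻ term: 0.102·74.4^0.62·exp(0.033·68+0.04·-10.0) = 9.329
  sum: 4.406 + 9.329 → r_corr = 13.73 μm/a
Category bounds: 1.3…25 μm/a bracket r_corr ⇒ C2

C2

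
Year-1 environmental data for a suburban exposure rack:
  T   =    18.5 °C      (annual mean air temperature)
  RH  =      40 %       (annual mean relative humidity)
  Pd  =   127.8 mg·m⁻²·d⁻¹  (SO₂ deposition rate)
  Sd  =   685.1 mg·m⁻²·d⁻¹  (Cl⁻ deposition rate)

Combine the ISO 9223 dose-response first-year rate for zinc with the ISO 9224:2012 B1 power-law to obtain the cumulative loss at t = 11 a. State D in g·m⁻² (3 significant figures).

zinc: f(T) = -0.071·(T−10) [T>10 °C] = -0.6035
  sulphur-dioxide contribution → 0.3754 μm/a
  chloride contribution → 4.801 μm/a
  ⇒ r_corr(zinc) = 5.176 μm/a
Power-law: D(11) = r_corr · 11^0.813
  D(11) = 5.176 × 11^0.813 = 5.176 × 7.025 = 36.36 μm
  Mass loss = 36.36 μm × 7.14 g/cm³ = 259.6 g·m⁻²

D(11) = 260 g·m⁻²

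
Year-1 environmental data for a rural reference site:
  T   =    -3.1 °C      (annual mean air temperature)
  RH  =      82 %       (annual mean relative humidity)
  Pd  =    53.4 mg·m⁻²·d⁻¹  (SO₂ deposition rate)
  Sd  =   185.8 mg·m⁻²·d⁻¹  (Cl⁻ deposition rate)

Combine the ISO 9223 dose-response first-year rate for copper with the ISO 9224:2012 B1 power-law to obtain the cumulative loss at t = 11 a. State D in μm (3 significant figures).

D(11) = 5.21 μm

copper: T≤10 °C ⇒ hinge +0.126·(-3.1−10) = -1.6506
  SO₂ term: 0.0053·53.4^0.26·exp(0.059·82-1.6506) = 0.3612
  Sd branch = 0.01025·Sd^0.27·e^(0.036·RH+0.049·T) = 0.6909 μm/a
  sum: 0.3612 + 0.6909 → r_corr = 1.052 μm/a
Long-term exponent b (ISO 9224 Table 2, B1) = 0.667
  D(11) = 1.052 × 11^0.667 = 1.052 × 4.95 = 5.208 μm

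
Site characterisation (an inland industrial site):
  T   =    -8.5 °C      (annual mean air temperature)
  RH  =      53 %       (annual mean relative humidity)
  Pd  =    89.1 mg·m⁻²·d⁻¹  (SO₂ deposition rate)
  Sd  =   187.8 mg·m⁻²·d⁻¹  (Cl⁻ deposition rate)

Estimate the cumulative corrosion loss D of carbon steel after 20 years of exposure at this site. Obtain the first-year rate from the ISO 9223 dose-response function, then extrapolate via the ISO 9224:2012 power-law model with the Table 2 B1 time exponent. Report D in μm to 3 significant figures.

D(20) = 67.1 μm

carbon steel: f(T) = +0.150·(T−10) [T≤10 °C] = -2.7750
  sulphur-dioxide contribution → 3.289 μm/a
  chloride contribution → 10.72 μm/a
  ⇒ r_corr(carbon steel) = 14.01 μm/a
ISO 9224: D(t) = r_corr · t^b with b = 0.523 (carbon steel, B1)
  D(20) = 14.01 × 20^0.523 = 14.01 × 4.791 = 67.12 μm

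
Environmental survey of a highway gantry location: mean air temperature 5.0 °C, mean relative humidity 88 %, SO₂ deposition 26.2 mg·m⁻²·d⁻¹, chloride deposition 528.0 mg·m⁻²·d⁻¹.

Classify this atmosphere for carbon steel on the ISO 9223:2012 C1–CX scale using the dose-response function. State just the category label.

C5

carbon steel: T≤10 °C ⇒ hinge +0.150·(5.0−10) = -0.7500
  SO₂ term: 1.77·26.2^0.52·exp(0.02·88-0.7500) = 26.55
  Cl⁻ term: 0.102·528.0^0.62·exp(0.033·88+0.04·5.0) = 110.8
  sum: 26.55 + 110.8 → r_corr = 137.4 μm/a
137 μm/a falls in (80, 200] for carbon steel → category C5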